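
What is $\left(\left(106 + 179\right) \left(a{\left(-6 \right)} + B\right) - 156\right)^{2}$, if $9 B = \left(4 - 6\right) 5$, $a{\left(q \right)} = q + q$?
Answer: $\frac{136375684}{9} \approx 1.5153 \cdot 10^{7}$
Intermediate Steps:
$a{\left(q \right)} = 2 q$
$B = - \frac{10}{9}$ ($B = \frac{\left(4 - 6\right) 5}{9} = \frac{\left(-2\right) 5}{9} = \frac{1}{9} \left(-10\right) = - \frac{10}{9} \approx -1.1111$)
$\left(\left(106 + 179\right) \left(a{\left(-6 \right)} + B\right) - 156\right)^{2} = \left(\left(106 + 179\right) \left(2 \left(-6\right) - \frac{10}{9}\right) - 156\right)^{2} = \left(285 \left(-12 - \frac{10}{9}\right) - 156\right)^{2} = \left(285 \left(- \frac{118}{9}\right) - 156\right)^{2} = \left(- \frac{11210}{3} - 156\right)^{2} = \left(- \frac{11678}{3}\right)^{2} = \frac{136375684}{9}$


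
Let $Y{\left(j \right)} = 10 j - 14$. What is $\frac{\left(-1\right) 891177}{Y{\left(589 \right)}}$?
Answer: $- \frac{891177}{5876} \approx -151.66$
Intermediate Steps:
$Y{\left(j \right)} = -14 + 10 j$
$\frac{\left(-1\right) 891177}{Y{\left(589 \right)}} = \frac{\left(-1\right) 891177}{-14 + 10 \cdot 589} = - \frac{891177}{-14 + 5890} = - \frac{891177}{5876}$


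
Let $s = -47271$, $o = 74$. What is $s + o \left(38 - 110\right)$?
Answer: $-52599$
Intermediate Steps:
$s + o \left(38 - 110\right) = -47271 + 74 \left(38 - 110\right) = -47271 + 74 \left(-72\right) = -47271 - 5328 = -52599$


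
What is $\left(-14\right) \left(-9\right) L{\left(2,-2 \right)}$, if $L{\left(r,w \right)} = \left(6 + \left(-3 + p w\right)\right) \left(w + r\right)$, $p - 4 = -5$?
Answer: $0$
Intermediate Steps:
$p = -1$ ($p = 4 - 5 = -1$)
$L{\left(r,w \right)} = \left(3 - w\right) \left(r + w\right)$ ($L{\left(r,w \right)} = \left(6 - \left(3 + w\right)\right) \left(w + r\right) = \left(3 - w\right) \left(r + w\right)$)
$\left(-14\right) \left(-9\right) L{\left(2,-2 \right)} = \left(-14\right) \left(-9\right) \left(- \left(-2\right)^{2} + 3 \cdot 2 + 3 \left(-2\right) - 2 \left(-2\right)\right) = 126 \left(\left(-1\right) 4 + 6 - 6 + 4\right) = 126 \left(-4 + 6 - 6 + 4\right) = 126 \cdot 0 = 0$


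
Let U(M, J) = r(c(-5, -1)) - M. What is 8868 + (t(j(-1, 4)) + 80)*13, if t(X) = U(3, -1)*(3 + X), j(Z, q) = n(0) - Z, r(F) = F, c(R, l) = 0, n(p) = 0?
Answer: 9752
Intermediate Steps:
j(Z, q) = -Z (j(Z, q) = 0 - Z = -Z)
U(M, J) = -M (U(M, J) = 0 - M = -M)
t(X) = -9 - 3*X (t(X) = (-1*3)*(3 + X) = -3*(3 + X) = -9 - 3*X)
8868 + (t(j(-1, 4)) + 80)*13 = 8868 + ((-9 - (-3)*(-1)) + 80)*13 = 8868 + ((-9 - 3*1) + 80)*13 = 8868 + ((-9 - 3) + 80)*13 = 8868 + (-12 + 80)*13 = 8868 + 68*13 = 8868 + 884 = 9752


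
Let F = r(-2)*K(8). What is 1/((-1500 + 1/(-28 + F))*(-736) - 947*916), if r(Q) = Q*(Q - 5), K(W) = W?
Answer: 21/4967324 ≈ 4.2276e-6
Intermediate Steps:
r(Q) = Q*(-5 + Q)
F = 112 (F = -2*(-5 - 2)*8 = -2*(-7)*8 = 14*8 = 112)
1/((-1500 + 1/(-28 + F))*(-736) - 947*916) = 1/((-1500 + 1/(-28 + 112))*(-736) - 947*916) = 1/((-1500 + 1/84)*(-736) - 867452) = 1/(-125999/84*(-736) - 867452) = 1/(23183816/21 - 867452) = 1/(4967324/21) = 21/4967324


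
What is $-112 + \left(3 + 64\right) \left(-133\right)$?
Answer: $-9023$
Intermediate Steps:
$-112 + \left(3 + 64\right) \left(-133\right) = -112 + 67 \left(-133\right) = -112 - 8911 = -9023$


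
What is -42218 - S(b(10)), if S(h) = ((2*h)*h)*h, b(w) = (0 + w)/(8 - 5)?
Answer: -1141886/27 ≈ -42292.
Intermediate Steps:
b(w) = w/3
S(h) = 2*h**3 (S(h) = (2*h**2)*h = 2*h**3)
-42218 - S(b(10)) = -42218 - 2*((1/3)*10)**3 = -42218 - 2*(10/3)**3 = -42218 - 2*1000/27 = -42218 - 1*2000/27 = -42218 - 2000/27 = -1141886/27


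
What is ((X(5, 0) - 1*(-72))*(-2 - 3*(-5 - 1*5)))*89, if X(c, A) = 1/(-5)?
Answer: 894628/5 ≈ 1.7893e+5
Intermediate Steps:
X(c, A) = -1/5
((X(5, 0) - 1*(-72))*(-2 - 3*(-5 - 1*5)))*89 = ((-1/5 - 1*(-72))*(-2 - 3*(-5 - 1*5)))*89 = ((-1/5 + 72)*(-2 - 3*(-5 - 5)))*89 = (359*(-2 - 3*(-10))/5)*89 = (359*(-2 + 30)/5)*89 = ((359/5)*28)*89 = (10052/5)*89 = 894628/5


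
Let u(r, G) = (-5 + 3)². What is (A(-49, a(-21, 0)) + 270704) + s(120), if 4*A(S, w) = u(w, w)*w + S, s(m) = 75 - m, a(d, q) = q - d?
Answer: 1082671/4 ≈ 2.7067e+5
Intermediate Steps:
u(r, G) = 4 (u(r, G) = (-2)² = 4)
A(S, w) = w + S/4 (A(S, w) = (4*w + S)/4 = (S + 4*w)/4 = w + S/4)
(A(-49, a(-21, 0)) + 270704) + s(120) = (((0 - 1*(-21)) + (¼)*(-49)) + 270704) + (75 - 1*120) = (((0 + 21) - 49/4) + 270704) + (75 - 120) = ((21 - 49/4) + 270704) - 45 = (35/4 + 270704) - 45 = 1082851/4 - 45 = 1082671/4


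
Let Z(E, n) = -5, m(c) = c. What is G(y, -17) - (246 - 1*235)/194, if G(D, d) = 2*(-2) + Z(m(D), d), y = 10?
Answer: -1757/194 ≈ -9.0567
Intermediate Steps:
G(D, d) = -9 (G(D, d) = 2*(-2) - 5 = -4 - 5 = -9)
G(y, -17) - (246 - 1*235)/194 = -9 - (246 - 1*235)/194 = -9 - (246 - 235)/194 = -9 - 11/194 = -1757/194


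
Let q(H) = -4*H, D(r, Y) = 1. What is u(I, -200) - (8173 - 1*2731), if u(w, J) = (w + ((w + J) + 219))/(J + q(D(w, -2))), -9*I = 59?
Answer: -9991565/1836 ≈ -5442.0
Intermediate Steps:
I = -59/9 (I = -⅑*59 = -59/9 ≈ -6.5556)
u(w, J) = (219 + J + 2*w)/(-4 + J) (u(w, J) = (w + ((w + J) + 219))/(J - 4*1) = (w + ((J + w) + 219))/(J - 4) = (w + (219 + J + w))/(-4 + J) = (219 + J + 2*w)/(-4 + J))
u(I, -200) - (8173 - 1*2731) = (219 - 200 + 2*(-59/9))/(-4 - 200) - (8173 - 1*2731) = (219 - 200 - 118/9)/(-204) - (8173 - 2731) = -1/204*53/9 - 1*5442 = -53/1836 - 5442 = -9991565/1836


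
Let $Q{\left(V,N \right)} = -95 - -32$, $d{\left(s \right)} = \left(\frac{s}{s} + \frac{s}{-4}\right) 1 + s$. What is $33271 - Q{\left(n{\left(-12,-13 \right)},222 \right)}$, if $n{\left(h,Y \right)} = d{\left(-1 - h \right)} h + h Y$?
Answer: $33334$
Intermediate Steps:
$d{\left(s \right)} = 1 + \frac{3 s}{4}$ ($d{\left(s \right)} = \left(1 + s \left(- \frac{1}{4}\right)\right) 1 + s = \left(1 - \frac{s}{4}\right) 1 + s = \left(1 - \frac{s}{4}\right) + s = 1 + \frac{3 s}{4}$)
$n{\left(h,Y \right)} = Y h + h \left(\frac{1}{4} - \frac{3 h}{4}\right)$ ($n{\left(h,Y \right)} = \left(1 + \frac{3 \left(-1 - h\right)}{4}\right) h + h Y = \left(1 - \left(\frac{3}{4} + \frac{3 h}{4}\right)\right) h + Y h = \left(\frac{1}{4} - \frac{3 h}{4}\right) h + Y h = h \left(\frac{1}{4} - \frac{3 h}{4}\right) + Y h = Y h + h \left(\frac{1}{4} - \frac{3 h}{4}\right)$)
$Q{\left(V,N \right)} = -63$ ($Q{\left(V,N \right)} = -95 + 32 = -63$)
$33271 - Q{\left(n{\left(-12,-13 \right)},222 \right)} = 33271 - -63 = 33271 + 63 = 33334$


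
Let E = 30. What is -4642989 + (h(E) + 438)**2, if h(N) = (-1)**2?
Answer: -4450268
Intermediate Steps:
h(N) = 1
-4642989 + (h(E) + 438)**2 = -4642989 + (1 + 438)**2 = -4642989 + 439**2 = -4642989 + 192721 = -4450268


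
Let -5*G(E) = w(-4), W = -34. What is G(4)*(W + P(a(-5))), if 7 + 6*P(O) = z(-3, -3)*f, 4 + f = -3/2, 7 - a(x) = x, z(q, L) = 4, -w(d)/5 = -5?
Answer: 1165/6 ≈ 194.17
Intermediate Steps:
w(d) = 25 (w(d) = -5*(-5) = 25)
a(x) = 7 - x
f = -11/2 (f = -4 - 3/2 = -11/2 ≈ -5.5000)
P(O) = -29/6 (P(O) = -7/6 + (4*(-11/2))/6 = -7/6 + (⅙)*(-22) = -7/6 - 11/3 = -29/6)
G(E) = -5 (G(E) = -⅕*25 = -5)
G(4)*(W + P(a(-5))) = -5*(-34 - 29/6) = -5*(-233/6) = 1165/6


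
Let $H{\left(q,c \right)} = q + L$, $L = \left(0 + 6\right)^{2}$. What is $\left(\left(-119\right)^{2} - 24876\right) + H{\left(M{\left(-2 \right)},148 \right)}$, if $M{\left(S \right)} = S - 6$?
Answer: $-10687$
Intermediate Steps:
$M{\left(S \right)} = -6 + S$
$L = 36$ ($L = 6^{2} = 36$)
$H{\left(q,c \right)} = 36 + q$ ($H{\left(q,c \right)} = q + 36 = 36 + q$)
$\left(\left(-119\right)^{2} - 24876\right) + H{\left(M{\left(-2 \right)},148 \right)} = \left(\left(-119\right)^{2} - 24876\right) + \left(36 - 8\right) = \left(14161 - 24876\right) + \left(36 - 8\right) = -10715 + 28 = -10687$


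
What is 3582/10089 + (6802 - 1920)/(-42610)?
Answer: 5743029/23882905 ≈ 0.24047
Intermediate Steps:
3582/10089 + (6802 - 1920)/(-42610) = 3582*(1/10089) + 4882*(-1/42610) = 398/1121 - 2441/21305 = 5743029/23882905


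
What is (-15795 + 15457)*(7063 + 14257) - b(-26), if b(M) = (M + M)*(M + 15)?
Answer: -7206732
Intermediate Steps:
b(M) = 2*M*(15 + M) (b(M) = (2*M)*(15 + M) = 2*M*(15 + M))
(-15795 + 15457)*(7063 + 14257) - b(-26) = (-15795 + 15457)*(7063 + 14257) - 2*(-26)*(15 - 26) = -338*21320 - 2*(-26)*(-11) = -7206160 - 1*572 = -7206160 - 572 = -7206732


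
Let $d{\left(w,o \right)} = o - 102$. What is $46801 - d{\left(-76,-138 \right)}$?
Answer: $47041$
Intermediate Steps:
$d{\left(w,o \right)} = -102 + o$
$46801 - d{\left(-76,-138 \right)} = 46801 - \left(-102 - 138\right) = 46801 - -240 = 46801 + 240 = 47041$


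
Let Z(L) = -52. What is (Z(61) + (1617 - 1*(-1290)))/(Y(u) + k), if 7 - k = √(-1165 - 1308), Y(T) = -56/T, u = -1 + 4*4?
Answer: 2098425/558826 + 642375*I*√2473/558826 ≈ 3.7551 + 57.164*I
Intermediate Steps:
u = 15 (u = -1 + 16 = 15)
k = 7 - I*√2473 (k = 7 - √(-1165 - 1308) = 7 - √(-2473) = 7 - I*√2473 ≈ 7.0 - 49.729*I)
(Z(61) + (1617 - 1*(-1290)))/(Y(u) + k) = (-52 + (1617 - 1*(-1290)))/(-56/15 + (7 - I*√2473)) = (-52 + (1617 + 1290))/(-56*1/15 + (7 - I*√2473)) = (-52 + 2907)/(-56/15 + (7 - I*√2473)) = 2855/(49/15 - I*√2473)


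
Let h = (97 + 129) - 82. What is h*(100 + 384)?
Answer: 69696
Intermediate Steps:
h = 144 (h = 226 - 82 = 144)
h*(100 + 384) = 144*(100 + 384) = 144*484 = 69696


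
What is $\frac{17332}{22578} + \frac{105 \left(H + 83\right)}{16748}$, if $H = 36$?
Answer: $\frac{5399891}{3567324} \approx 1.5137$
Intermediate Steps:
$\frac{17332}{22578} + \frac{105 \left(H + 83\right)}{16748} = \frac{17332}{22578} + \frac{105 \left(36 + 83\right)}{16748} = 17332 \cdot \frac{1}{22578} + 105 \cdot 119 \cdot \frac{1}{16748} = \frac{8666}{11289} + 12495 \cdot \frac{1}{16748} = \frac{8666}{11289} + \frac{12495}{16748} = \frac{5399891}{3567324}$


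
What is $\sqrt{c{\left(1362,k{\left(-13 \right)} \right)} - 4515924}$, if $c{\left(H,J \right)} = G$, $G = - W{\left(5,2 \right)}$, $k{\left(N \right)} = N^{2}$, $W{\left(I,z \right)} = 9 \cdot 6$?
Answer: $i \sqrt{4515978} \approx 2125.1 i$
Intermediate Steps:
$W{\left(I,z \right)} = 54$
$G = -54$ ($G = \left(-1\right) 54 = -54$)
$c{\left(H,J \right)} = -54$
$\sqrt{c{\left(1362,k{\left(-13 \right)} \right)} - 4515924} = \sqrt{-54 - 4515924} = \sqrt{-4515978} = i \sqrt{4515978}$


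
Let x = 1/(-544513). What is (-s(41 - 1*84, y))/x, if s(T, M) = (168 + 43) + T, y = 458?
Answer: 91478184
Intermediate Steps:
s(T, M) = 211 + T
x = -1/544513 ≈ -1.8365e-6
(-s(41 - 1*84, y))/x = (-(211 + (41 - 1*84)))/(-1/544513) = -(211 + (41 - 84))*(-544513) = -(211 - 43)*(-544513) = -1*168*(-544513) = -168*(-544513) = 91478184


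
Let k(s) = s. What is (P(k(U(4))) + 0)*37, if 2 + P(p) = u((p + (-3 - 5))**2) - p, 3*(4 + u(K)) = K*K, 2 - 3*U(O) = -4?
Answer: 15688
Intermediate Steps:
U(O) = 2 (U(O) = 2/3 - 1/3*(-4) = 2/3 + 4/3 = 2)
u(K) = -4 + K**2/3 (u(K) = -4 + (K*K)/3 = -4 + K**2/3)
P(p) = -6 - p + (-8 + p)**4/3 (P(p) = -2 + ((-4 + ((p + (-3 - 5))**2)**2/3) - p) = -2 + ((-4 + ((p - 8)**2)**2/3) - p) = -2 + ((-4 + ((-8 + p)**2)**2/3) - p) = -2 + ((-4 + (-8 + p)**4/3) - p) = -2 + (-4 - p + (-8 + p)**4/3) = -6 - p + (-8 + p)**4/3)
(P(k(U(4))) + 0)*37 = ((-6 - 1*2 + (-8 + 2)**4/3) + 0)*37 = ((-6 - 2 + (1/3)*(-6)**4) + 0)*37 = ((-6 - 2 + (1/3)*1296) + 0)*37 = ((-6 - 2 + 432) + 0)*37 = (424 + 0)*37 = 424*37 = 15688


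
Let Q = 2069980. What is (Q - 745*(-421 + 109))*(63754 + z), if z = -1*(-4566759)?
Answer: 10661385741460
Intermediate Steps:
z = 4566759
(Q - 745*(-421 + 109))*(63754 + z) = (2069980 - 745*(-421 + 109))*(63754 + 4566759) = (2069980 - 745*(-312))*4630513 = (2069980 + 232440)*4630513 = 2302420*4630513 = 10661385741460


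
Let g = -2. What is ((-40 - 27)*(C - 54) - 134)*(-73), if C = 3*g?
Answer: -283678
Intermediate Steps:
C = -6 (C = 3*(-2) = -6)
((-40 - 27)*(C - 54) - 134)*(-73) = ((-40 - 27)*(-6 - 54) - 134)*(-73) = (-67*(-60) - 134)*(-73) = (4020 - 134)*(-73) = 3886*(-73) = -283678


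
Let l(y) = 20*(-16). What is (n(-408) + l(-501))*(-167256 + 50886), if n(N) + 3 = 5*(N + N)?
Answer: 512377110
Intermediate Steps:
l(y) = -320
n(N) = -3 + 10*N (n(N) = -3 + 5*(N + N) = -3 + 5*(2*N) = -3 + 10*N)
(n(-408) + l(-501))*(-167256 + 50886) = ((-3 + 10*(-408)) - 320)*(-167256 + 50886) = ((-3 - 4080) - 320)*(-116370) = (-4083 - 320)*(-116370) = -4403*(-116370) = 512377110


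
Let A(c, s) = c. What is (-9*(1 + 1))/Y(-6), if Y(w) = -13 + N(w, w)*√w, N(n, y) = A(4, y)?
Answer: 234/265 + 72*I*√6/265 ≈ 0.88302 + 0.66552*I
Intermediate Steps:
N(n, y) = 4
Y(w) = -13 + 4*√w
(-9*(1 + 1))/Y(-6) = (-9*(1 + 1))/(-13 + 4*√(-6)) = (-9*2)/(-13 + 4*(I*√6)) = -18/(-13 + 4*I*√6)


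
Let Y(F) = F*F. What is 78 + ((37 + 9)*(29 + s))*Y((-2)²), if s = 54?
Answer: 61166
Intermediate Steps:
Y(F) = F²
78 + ((37 + 9)*(29 + s))*Y((-2)²) = 78 + ((37 + 9)*(29 + 54))*((-2)²)² = 78 + (46*83)*4² = 78 + 3818*16 = 78 + 61088 = 61166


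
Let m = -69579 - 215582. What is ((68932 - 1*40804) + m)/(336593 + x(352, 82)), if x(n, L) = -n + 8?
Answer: -257033/336249 ≈ -0.76441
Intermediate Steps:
x(n, L) = 8 - n
m = -285161
((68932 - 1*40804) + m)/(336593 + x(352, 82)) = ((68932 - 1*40804) - 285161)/(336593 + (8 - 1*352)) = ((68932 - 40804) - 285161)/(336593 + (8 - 352)) = (28128 - 285161)/(336593 - 344) = -257033/336249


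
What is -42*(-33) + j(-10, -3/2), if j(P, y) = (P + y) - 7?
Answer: 2735/2 ≈ 1367.5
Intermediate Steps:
j(P, y) = -7 + P + y
-42*(-33) + j(-10, -3/2) = -42*(-33) + (-7 - 10 - 3/2) = 1386 + (-7 - 10 - 3*½) = 1386 + (-7 - 10 - 3/2) = 1386 - 37/2 = 2735/2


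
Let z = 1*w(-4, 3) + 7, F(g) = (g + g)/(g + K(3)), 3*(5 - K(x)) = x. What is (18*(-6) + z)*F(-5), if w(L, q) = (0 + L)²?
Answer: -850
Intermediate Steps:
K(x) = 5 - x/3
w(L, q) = L²
F(g) = 2*g/(4 + g) (F(g) = (g + g)/(g + (5 - ⅓*3)) = (2*g)/(g + (5 - 1)) = (2*g)/(g + 4) = (2*g)/(4 + g) = 2*g/(4 + g))
z = 23 (z = 1*(-4)² + 7 = 1*16 + 7 = 16 + 7 = 23)
(18*(-6) + z)*F(-5) = (18*(-6) + 23)*(2*(-5)/(4 - 5)) = (-108 + 23)*(2*(-5)/(-1)) = -170*(-5)*(-1) = -85*10 = -850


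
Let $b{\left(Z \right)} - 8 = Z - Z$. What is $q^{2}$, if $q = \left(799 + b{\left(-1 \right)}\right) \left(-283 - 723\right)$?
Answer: $659087432964$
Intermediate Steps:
$b{\left(Z \right)} = 8$ ($b{\left(Z \right)} = 8 + \left(Z - Z\right) = 8 + 0 = 8$)
$q = -811842$ ($q = \left(799 + 8\right) \left(-283 - 723\right) = 807 \left(-1006\right) = -811842$)
$q^{2} = \left(-811842\right)^{2} = 659087432964$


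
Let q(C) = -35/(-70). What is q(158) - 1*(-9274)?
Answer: 18549/2 ≈ 9274.5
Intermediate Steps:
q(C) = 1/2 (q(C) = -35*(-1/70) = 1/2)
q(158) - 1*(-9274) = 1/2 - 1*(-9274) = 1/2 + 9274 = 18549/2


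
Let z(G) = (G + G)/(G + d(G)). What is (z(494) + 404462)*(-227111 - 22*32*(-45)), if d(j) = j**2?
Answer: -39126984886252/495 ≈ -7.9044e+10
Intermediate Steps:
z(G) = 2*G/(G + G**2) (z(G) = (G + G)/(G + G**2) = (2*G)/(G + G**2) = 2*G/(G + G**2))
(z(494) + 404462)*(-227111 - 22*32*(-45)) = (2/(1 + 494) + 404462)*(-227111 - 22*32*(-45)) = (2/495 + 404462)*(-227111 - 704*(-45)) = (2*(1/495) + 404462)*(-227111 + 31680) = (2/495 + 404462)*(-195431) = (200208692/495)*(-195431) = -39126984886252/495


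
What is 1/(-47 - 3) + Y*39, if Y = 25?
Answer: 48749/50 ≈ 974.98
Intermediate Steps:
1/(-47 - 3) + Y*39 = 1/(-47 - 3) + 25*39 = 1/(-50) + 975 = -1/50 + 975 = 48749/50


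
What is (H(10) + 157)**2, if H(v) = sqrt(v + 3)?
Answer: (157 + sqrt(13))**2 ≈ 25794.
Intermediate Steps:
H(v) = sqrt(3 + v)
(H(10) + 157)**2 = (sqrt(3 + 10) + 157)**2 = (sqrt(13) + 157)**2 = (157 + sqrt(13))**2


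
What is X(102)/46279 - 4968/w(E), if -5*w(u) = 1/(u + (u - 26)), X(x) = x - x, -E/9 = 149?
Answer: -67266720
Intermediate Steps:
E = -1341 (E = -9*149 = -1341)
X(x) = 0
w(u) = -1/(5*(-26 + 2*u)) (w(u) = -1/(5*(u + (u - 26))) = -1/(5*(u + (-26 + u))) = -1/(5*(-26 + 2*u)))
X(102)/46279 - 4968/w(E) = 0/46279 - 4968/((-1/(-130 + 10*(-1341)))) = 0*(1/46279) - 4968/((-1/(-130 - 13410))) = 0 - 4968/((-1/(-13540))) = 0 - 4968/((-1*(-1/13540))) = 0 - 4968/1/13540 = 0 - 4968*13540 = 0 - 67266720 = -67266720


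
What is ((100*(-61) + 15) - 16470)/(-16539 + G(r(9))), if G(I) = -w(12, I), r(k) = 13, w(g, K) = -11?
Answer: 22555/16528 ≈ 1.3647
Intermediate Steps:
G(I) = 11 (G(I) = -1*(-11) = 11)
((100*(-61) + 15) - 16470)/(-16539 + G(r(9))) = ((100*(-61) + 15) - 16470)/(-16539 + 11) = ((-6100 + 15) - 16470)/(-16528) = (-6085 - 16470)*(-1/16528) = -22555*(-1/16528) = 22555/16528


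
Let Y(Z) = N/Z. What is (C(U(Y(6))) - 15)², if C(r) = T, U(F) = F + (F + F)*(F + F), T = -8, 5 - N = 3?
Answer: 529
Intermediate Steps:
N = 2 (N = 5 - 1*3 = 5 - 3 = 2)
Y(Z) = 2/Z
U(F) = F + 4*F² (U(F) = F + (2*F)*(2*F) = F + 4*F²)
C(r) = -8
(C(U(Y(6))) - 15)² = (-8 - 15)² = (-23)² = 529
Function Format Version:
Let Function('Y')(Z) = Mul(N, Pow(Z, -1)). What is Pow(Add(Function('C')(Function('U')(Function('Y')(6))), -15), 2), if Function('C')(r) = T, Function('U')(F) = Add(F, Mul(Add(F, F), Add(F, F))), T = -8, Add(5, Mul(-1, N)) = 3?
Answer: 529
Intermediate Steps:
N = 2 (N = Add(5, Mul(-1, 3)) = Add(5, -3) = 2)
Function('Y')(Z) = Mul(2, Pow(Z, -1))
Function('U')(F) = Add(F, Mul(4, Pow(F, 2))) (Function('U')(F) = Add(F, Mul(Mul(2, F), Mul(2, F))) = Add(F, Mul(4, Pow(F, 2))))
Function('C')(r) = -8
Pow(Add(Function('C')(Function('U')(Function('Y')(6))), -15), 2) = Pow(Add(-8, -15), 2) = Pow(-23, 2) = 529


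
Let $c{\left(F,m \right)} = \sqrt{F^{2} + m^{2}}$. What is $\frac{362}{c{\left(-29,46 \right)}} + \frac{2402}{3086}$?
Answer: $\frac{1201}{1543} + \frac{362 \sqrt{2957}}{2957} \approx 7.4354$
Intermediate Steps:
$\frac{362}{c{\left(-29,46 \right)}} + \frac{2402}{3086} = \frac{362}{\sqrt{\left(-29\right)^{2} + 46^{2}}} + \frac{2402}{3086} = \frac{362}{\sqrt{841 + 2116}} + 2402 \cdot \frac{1}{3086} = \frac{362}{\sqrt{2957}} + \frac{1201}{1543} = 362 \frac{\sqrt{2957}}{2957} + \frac{1201}{1543} = \frac{362 \sqrt{2957}}{2957} + \frac{1201}{1543} = \frac{1201}{1543} + \frac{362 \sqrt{2957}}{2957}$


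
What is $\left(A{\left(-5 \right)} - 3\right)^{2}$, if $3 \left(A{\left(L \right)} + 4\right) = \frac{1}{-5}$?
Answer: $\frac{11236}{225} \approx 49.938$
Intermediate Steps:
$A{\left(L \right)} = - \frac{61}{15}$ ($A{\left(L \right)} = -4 + \frac{1}{3 \left(-5\right)} = -4 + \frac{1}{3} \left(- \frac{1}{5}\right) = -4 - \frac{1}{15} = - \frac{61}{15}$)
$\left(A{\left(-5 \right)} - 3\right)^{2} = \left(- \frac{61}{15} - 3\right)^{2} = \left(- \frac{106}{15}\right)^{2} = \frac{11236}{225}$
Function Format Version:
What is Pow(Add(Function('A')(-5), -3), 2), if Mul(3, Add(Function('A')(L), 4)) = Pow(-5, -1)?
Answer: Rational(11236, 225) ≈ 49.938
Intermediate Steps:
Function('A')(L) = Rational(-61, 15) (Function('A')(L) = Add(-4, Mul(Rational(1, 3), Pow(-5, -1))) = Add(-4, Mul(Rational(1, 3), Rational(-1, 5))) = Add(-4, Rational(-1, 15)) = Rational(-61, 15))
Pow(Add(Function('A')(-5), -3), 2) = Pow(Add(Rational(-61, 15), -3), 2) = Pow(Rational(-106, 15), 2) = Rational(11236, 225)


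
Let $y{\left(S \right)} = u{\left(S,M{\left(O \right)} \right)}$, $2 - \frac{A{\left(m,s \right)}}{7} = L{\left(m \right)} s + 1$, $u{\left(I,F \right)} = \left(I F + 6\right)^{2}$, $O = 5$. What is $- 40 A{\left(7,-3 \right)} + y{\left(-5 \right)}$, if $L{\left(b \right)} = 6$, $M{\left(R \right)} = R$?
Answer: $-4959$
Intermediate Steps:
$u{\left(I,F \right)} = \left(6 + F I\right)^{2}$ ($u{\left(I,F \right)} = \left(F I + 6\right)^{2} = \left(6 + F I\right)^{2}$)
$A{\left(m,s \right)} = 7 - 42 s$ ($A{\left(m,s \right)} = 14 - 7 \left(6 s + 1\right) = 14 - 7 \left(1 + 6 s\right) = 14 - \left(7 + 42 s\right) = 7 - 42 s$)
$y{\left(S \right)} = \left(6 + 5 S\right)^{2}$
$- 40 A{\left(7,-3 \right)} + y{\left(-5 \right)} = - 40 \left(7 - -126\right) + \left(6 + 5 \left(-5\right)\right)^{2} = - 40 \left(7 + 126\right) + \left(6 - 25\right)^{2} = \left(-40\right) 133 + \left(-19\right)^{2} = -5320 + 361 = -4959$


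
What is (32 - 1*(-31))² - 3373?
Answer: 596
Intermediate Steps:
(32 - 1*(-31))² - 3373 = (32 + 31)² - 3373 = 63² - 3373 = 3969 - 3373 = 596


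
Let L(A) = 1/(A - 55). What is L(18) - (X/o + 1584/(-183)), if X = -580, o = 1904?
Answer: 9597365/1074332 ≈ 8.9333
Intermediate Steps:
L(A) = 1/(-55 + A)
L(18) - (X/o + 1584/(-183)) = 1/(-55 + 18) - (-580/1904 + 1584/(-183)) = 1/(-37) - (-580*1/1904 + 1584*(-1/183)) = -1/37 - (-145/476 - 528/61) = -1/37 - 1*(-260173/29036) = -1/37 + 260173/29036 = 9597365/1074332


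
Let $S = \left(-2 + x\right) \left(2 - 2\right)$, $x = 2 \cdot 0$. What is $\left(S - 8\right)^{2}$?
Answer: $64$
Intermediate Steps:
$x = 0$
$S = 0$ ($S = \left(-2 + 0\right) \left(2 - 2\right) = \left(-2\right) 0 = 0$)
$\left(S - 8\right)^{2} = \left(0 - 8\right)^{2} = \left(-8\right)^{2} = 64$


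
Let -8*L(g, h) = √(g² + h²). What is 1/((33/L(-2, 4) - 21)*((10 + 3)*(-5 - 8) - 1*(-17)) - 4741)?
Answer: 7745/390567091 + 20064*√5/390567091 ≈ 0.00013470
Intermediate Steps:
L(g, h) = -√(g² + h²)/8
1/((33/L(-2, 4) - 21)*((10 + 3)*(-5 - 8) - 1*(-17)) - 4741) = 1/((33/((-√((-2)² + 4²)/8)) - 21)*((10 + 3)*(-5 - 8) - 1*(-17)) - 4741) = 1/((33/((-√(4 + 16)/8)) - 21)*(13*(-13) + 17) - 4741) = 1/((33/((-√5/4)) - 21)*(-169 + 17) - 4741) = 1/((33/((-√5/4)) - 21)*(-152) - 4741) = 1/((33*(-4*√5/5) - 21)*(-152) - 4741) = 1/((-132*√5/5 - 21)*(-152) - 4741) = 1/((-21 - 132*√5/5)*(-152) - 4741) = 1/((3192 + 20064*√5/5) - 4741) = 1/(-1549 + 20064*√5/5)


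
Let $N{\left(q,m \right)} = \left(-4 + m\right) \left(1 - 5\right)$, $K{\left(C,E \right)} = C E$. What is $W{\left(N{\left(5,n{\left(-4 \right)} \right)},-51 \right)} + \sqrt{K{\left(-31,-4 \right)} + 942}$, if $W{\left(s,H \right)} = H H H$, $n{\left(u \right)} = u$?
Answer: $-132651 + \sqrt{1066} \approx -1.3262 \cdot 10^{5}$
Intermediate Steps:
$N{\left(q,m \right)} = 16 - 4 m$ ($N{\left(q,m \right)} = \left(-4 + m\right) \left(-4\right) = 16 - 4 m$)
$W{\left(s,H \right)} = H^{3}$ ($W{\left(s,H \right)} = H^{2} H = H^{3}$)
$W{\left(N{\left(5,n{\left(-4 \right)} \right)},-51 \right)} + \sqrt{K{\left(-31,-4 \right)} + 942} = \left(-51\right)^{3} + \sqrt{\left(-31\right) \left(-4\right) + 942} = -132651 + \sqrt{124 + 942} = -132651 + \sqrt{1066}$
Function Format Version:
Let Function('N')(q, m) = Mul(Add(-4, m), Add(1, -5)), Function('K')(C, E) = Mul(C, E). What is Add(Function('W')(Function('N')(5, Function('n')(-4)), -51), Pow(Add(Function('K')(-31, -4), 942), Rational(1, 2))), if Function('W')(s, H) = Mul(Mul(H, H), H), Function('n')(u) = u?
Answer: Add(-132651, Pow(1066, Rational(1, 2))) ≈ -1.3262e+5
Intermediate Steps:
Function('N')(q, m) = Add(16, Mul(-4, m)) (Function('N')(q, m) = Mul(Add(-4, m), -4) = Add(16, Mul(-4, m)))
Function('W')(s, H) = Pow(H, 3) (Function('W')(s, H) = Mul(Pow(H, 2), H) = Pow(H, 3))
Add(Function('W')(Function('N')(5, Function('n')(-4)), -51), Pow(Add(Function('K')(-31, -4), 942), Rational(1, 2))) = Add(Pow(-51, 3), Pow(Add(Mul(-31, -4), 942), Rational(1, 2))) = Add(-132651, Pow(Add(124, 942), Rational(1, 2))) = Add(-132651, Pow(1066, Rational(1, 2)))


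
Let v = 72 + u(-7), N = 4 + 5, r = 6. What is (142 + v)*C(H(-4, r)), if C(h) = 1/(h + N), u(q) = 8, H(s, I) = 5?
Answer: 111/7 ≈ 15.857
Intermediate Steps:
N = 9
C(h) = 1/(9 + h) (C(h) = 1/(h + 9) = 1/(9 + h))
v = 80 (v = 72 + 8 = 80)
(142 + v)*C(H(-4, r)) = (142 + 80)/(9 + 5) = 222/14 = 222*(1/14) = 111/7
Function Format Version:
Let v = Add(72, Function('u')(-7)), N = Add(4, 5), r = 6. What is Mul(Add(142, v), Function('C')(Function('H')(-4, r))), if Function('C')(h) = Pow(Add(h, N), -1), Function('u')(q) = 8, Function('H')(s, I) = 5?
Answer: Rational(111, 7) ≈ 15.857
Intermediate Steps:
N = 9
Function('C')(h) = Pow(Add(9, h), -1) (Function('C')(h) = Pow(Add(h, 9), -1) = Pow(Add(9, h), -1))
v = 80 (v = Add(72, 8) = 80)
Mul(Add(142, v), Function('C')(Function('H')(-4, r))) = Mul(Add(142, 80), Pow(Add(9, 5), -1)) = Mul(222, Pow(14, -1)) = Mul(222, Rational(1, 14)) = Rational(111, 7)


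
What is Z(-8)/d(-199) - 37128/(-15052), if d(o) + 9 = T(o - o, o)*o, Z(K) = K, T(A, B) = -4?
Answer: 7274830/2961481 ≈ 2.4565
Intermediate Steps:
d(o) = -9 - 4*o
Z(-8)/d(-199) - 37128/(-15052) = -8/(-9 - 4*(-199)) - 37128/(-15052) = -8/(-9 + 796) - 37128*(-1/15052) = -8/787 + 9282/3763 = 7274830/2961481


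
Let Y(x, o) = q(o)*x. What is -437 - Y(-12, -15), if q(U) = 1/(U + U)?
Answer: -2187/5 ≈ -437.40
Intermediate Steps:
q(U) = 1/(2*U)
Y(x, o) = x/(2*o) (Y(x, o) = (1/(2*o))*x = x/(2*o))
-437 - Y(-12, -15) = -437 - (-12)/(2*(-15)) = -437 - (-12)*(-1)/(2*15) = -437 - 1*⅖ = -437 - ⅖ = -2187/5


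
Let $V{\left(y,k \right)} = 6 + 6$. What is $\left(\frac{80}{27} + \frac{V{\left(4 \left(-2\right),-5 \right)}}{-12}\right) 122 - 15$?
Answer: $\frac{6061}{27} \approx 224.48$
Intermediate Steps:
$V{\left(y,k \right)} = 12$
$\left(\frac{80}{27} + \frac{V{\left(4 \left(-2\right),-5 \right)}}{-12}\right) 122 - 15 = \left(\frac{80}{27} + \frac{12}{-12}\right) 122 - 15 = \left(80 \cdot \frac{1}{27} + 12 \left(- \frac{1}{12}\right)\right) 122 - 15 = \left(\frac{80}{27} - 1\right) 122 - 15 = \frac{53}{27} \cdot 122 - 15 = \frac{6466}{27} - 15 = \frac{6061}{27}$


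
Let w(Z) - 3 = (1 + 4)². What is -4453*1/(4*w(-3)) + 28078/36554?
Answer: -11402159/292432 ≈ -38.991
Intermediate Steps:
w(Z) = 28 (w(Z) = 3 + (1 + 4)² = 3 + 5² = 3 + 25 = 28)
-4453*1/(4*w(-3)) + 28078/36554 = -4453/((28*(-4))*(-1)) + 28078/36554 = -4453/((-112*(-1))) + 28078*(1/36554) = -4453/112 + 14039/18277 = -11402159/292432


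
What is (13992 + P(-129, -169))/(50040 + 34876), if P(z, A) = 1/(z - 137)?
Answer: 3721871/22587656 ≈ 0.16477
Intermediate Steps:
P(z, A) = 1/(-137 + z)
(13992 + P(-129, -169))/(50040 + 34876) = (13992 + 1/(-137 - 129))/(50040 + 34876) = (13992 + 1/(-266))/84916 = (13992 - 1/266)*(1/84916) = (3721871/266)*(1/84916) = 3721871/22587656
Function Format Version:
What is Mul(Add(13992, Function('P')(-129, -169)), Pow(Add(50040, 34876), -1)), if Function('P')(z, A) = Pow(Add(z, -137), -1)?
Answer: Rational(3721871, 22587656) ≈ 0.16477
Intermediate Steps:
Function('P')(z, A) = Pow(Add(-137, z), -1)
Mul(Add(13992, Function('P')(-129, -169)), Pow(Add(50040, 34876), -1)) = Mul(Add(13992, Pow(Add(-137, -129), -1)), Pow(Add(50040, 34876), -1)) = Mul(Add(13992, Pow(-266, -1)), Pow(84916, -1)) = Mul(Add(13992, Rational(-1, 266)), Rational(1, 84916)) = Mul(Rational(3721871, 266), Rational(1, 84916)) = Rational(3721871, 22587656)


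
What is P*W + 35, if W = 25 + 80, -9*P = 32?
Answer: -1015/3 ≈ -338.33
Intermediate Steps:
P = -32/9 (P = -⅑*32 = -32/9 ≈ -3.5556)
W = 105
P*W + 35 = -32/9*105 + 35 = -1120/3 + 35 = -1015/3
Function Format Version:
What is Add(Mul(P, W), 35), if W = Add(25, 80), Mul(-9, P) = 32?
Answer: Rational(-1015, 3) ≈ -338.33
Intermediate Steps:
P = Rational(-32, 9) (P = Mul(Rational(-1, 9), 32) = Rational(-32, 9) ≈ -3.5556)
W = 105
Add(Mul(P, W), 35) = Add(Mul(Rational(-32, 9), 105), 35) = Add(Rational(-1120, 3), 35) = Rational(-1015, 3)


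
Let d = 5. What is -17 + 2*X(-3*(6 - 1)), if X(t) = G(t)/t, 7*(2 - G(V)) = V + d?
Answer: -611/35 ≈ -17.457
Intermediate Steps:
G(V) = 9/7 - V/7 (G(V) = 2 - (V + 5)/7 = 2 - (5 + V)/7 = 2 + (-5/7 - V/7) = 9/7 - V/7)
X(t) = (9/7 - t/7)/t
-17 + 2*X(-3*(6 - 1)) = -17 + 2*((9 - (-3)*(6 - 1))/(7*((-3*(6 - 1))))) = -17 + 2*((9 - (-3)*5)/(7*((-3*5)))) = -17 + 2*((⅐)*(9 - 1*(-15))/(-15)) = -17 + 2*((⅐)*(-1/15)*(9 + 15)) = -17 + 2*((⅐)*(-1/15)*24) = -17 + 2*(-8/35) = -17 - 16/35 = -611/35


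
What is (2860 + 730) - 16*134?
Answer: 1446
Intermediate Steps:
(2860 + 730) - 16*134 = 3590 - 2144 = 1446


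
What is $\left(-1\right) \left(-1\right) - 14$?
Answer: $-13$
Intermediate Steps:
$\left(-1\right) \left(-1\right) - 14 = 1 - 14 = -13$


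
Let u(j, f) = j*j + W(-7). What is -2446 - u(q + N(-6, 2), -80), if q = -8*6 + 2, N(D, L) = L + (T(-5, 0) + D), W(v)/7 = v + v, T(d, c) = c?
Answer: -4848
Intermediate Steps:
W(v) = 14*v (W(v) = 7*(v + v) = 7*(2*v) = 14*v)
N(D, L) = D + L (N(D, L) = L + (0 + D) = L + D = D + L)
q = -46 (q = -48 + 2 = -46)
u(j, f) = -98 + j² (u(j, f) = j*j + 14*(-7) = j² - 98 = -98 + j²)
-2446 - u(q + N(-6, 2), -80) = -2446 - (-98 + (-46 + (-6 + 2))²) = -2446 - (-98 + (-46 - 4)²) = -2446 - (-98 + (-50)²) = -2446 - (-98 + 2500) = -2446 - 1*2402 = -2446 - 2402 = -4848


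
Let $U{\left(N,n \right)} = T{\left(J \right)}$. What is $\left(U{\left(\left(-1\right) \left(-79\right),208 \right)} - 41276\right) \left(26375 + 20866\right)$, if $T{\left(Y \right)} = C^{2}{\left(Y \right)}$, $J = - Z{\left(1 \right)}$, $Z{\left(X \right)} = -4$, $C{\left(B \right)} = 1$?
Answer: $-1949872275$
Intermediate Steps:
$J = 4$ ($J = \left(-1\right) \left(-4\right) = 4$)
$T{\left(Y \right)} = 1$ ($T{\left(Y \right)} = 1^{2} = 1$)
$U{\left(N,n \right)} = 1$
$\left(U{\left(\left(-1\right) \left(-79\right),208 \right)} - 41276\right) \left(26375 + 20866\right) = \left(1 - 41276\right) \left(26375 + 20866\right) = \left(-41275\right) 47241 = -1949872275$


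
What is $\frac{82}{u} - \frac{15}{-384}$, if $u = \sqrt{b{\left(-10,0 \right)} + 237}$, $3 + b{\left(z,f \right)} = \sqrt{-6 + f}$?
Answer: $\frac{5}{128} + \frac{82}{\sqrt{234 + i \sqrt{6}}} \approx 5.3994 - 0.028055 i$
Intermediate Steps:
$b{\left(z,f \right)} = -3 + \sqrt{-6 + f}$
$u = \sqrt{234 + i \sqrt{6}}$ ($u = \sqrt{\left(-3 + \sqrt{-6 + 0}\right) + 237} = \sqrt{\left(-3 + \sqrt{-6}\right) + 237} = \sqrt{\left(-3 + i \sqrt{6}\right) + 237} = \sqrt{234 + i \sqrt{6}} \approx 15.297 + 0.08006 i$)
$\frac{82}{u} - \frac{15}{-384} = \frac{82}{\sqrt{234 + i \sqrt{6}}} - \frac{15}{-384} = \frac{82}{\sqrt{234 + i \sqrt{6}}} - - \frac{5}{128} = \frac{82}{\sqrt{234 + i \sqrt{6}}} + \frac{5}{128} = \frac{5}{128} + \frac{82}{\sqrt{234 + i \sqrt{6}}}$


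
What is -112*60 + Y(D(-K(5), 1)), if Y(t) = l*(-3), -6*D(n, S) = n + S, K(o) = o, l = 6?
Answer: -6738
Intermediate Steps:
D(n, S) = -S/6 - n/6 (D(n, S) = -(n + S)/6 = -(S + n)/6 = -S/6 - n/6)
Y(t) = -18 (Y(t) = 6*(-3) = -18)
-112*60 + Y(D(-K(5), 1)) = -112*60 - 18 = -6720 - 18 = -6738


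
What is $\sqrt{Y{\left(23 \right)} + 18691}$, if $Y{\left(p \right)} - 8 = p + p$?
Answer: $\sqrt{18745} \approx 136.91$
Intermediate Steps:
$Y{\left(p \right)} = 8 + 2 p$ ($Y{\left(p \right)} = 8 + \left(p + p\right) = 8 + 2 p$)
$\sqrt{Y{\left(23 \right)} + 18691} = \sqrt{\left(8 + 2 \cdot 23\right) + 18691} = \sqrt{\left(8 + 46\right) + 18691} = \sqrt{54 + 18691} = \sqrt{18745}$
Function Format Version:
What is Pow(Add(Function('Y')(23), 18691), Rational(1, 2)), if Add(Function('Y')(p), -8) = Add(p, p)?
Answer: Pow(18745, Rational(1, 2)) ≈ 136.91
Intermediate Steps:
Function('Y')(p) = Add(8, Mul(2, p)) (Function('Y')(p) = Add(8, Add(p, p)) = Add(8, Mul(2, p)))
Pow(Add(Function('Y')(23), 18691), Rational(1, 2)) = Pow(Add(Add(8, Mul(2, 23)), 18691), Rational(1, 2)) = Pow(Add(Add(8, 46), 18691), Rational(1, 2)) = Pow(Add(54, 18691), Rational(1, 2)) = Pow(18745, Rational(1, 2))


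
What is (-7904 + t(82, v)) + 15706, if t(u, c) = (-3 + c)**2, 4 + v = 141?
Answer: 25758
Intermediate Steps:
v = 137 (v = -4 + 141 = 137)
(-7904 + t(82, v)) + 15706 = (-7904 + (-3 + 137)**2) + 15706 = (-7904 + 134**2) + 15706 = (-7904 + 17956) + 15706 = 10052 + 15706 = 25758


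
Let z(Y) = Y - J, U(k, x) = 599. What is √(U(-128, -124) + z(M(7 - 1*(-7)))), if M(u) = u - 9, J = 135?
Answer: √469 ≈ 21.656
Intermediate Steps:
M(u) = -9 + u
z(Y) = -135 + Y (z(Y) = Y - 1*135 = Y - 135 = -135 + Y)
√(U(-128, -124) + z(M(7 - 1*(-7)))) = √(599 + (-135 + (-9 + (7 - 1*(-7))))) = √(599 + (-135 + (-9 + (7 + 7)))) = √(599 + (-135 + (-9 + 14))) = √(599 + (-135 + 5)) = √(599 - 130) = √469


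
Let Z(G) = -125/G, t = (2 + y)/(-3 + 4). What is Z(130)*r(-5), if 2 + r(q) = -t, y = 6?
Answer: 125/13 ≈ 9.6154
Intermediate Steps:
t = 8 (t = (2 + 6)/(-3 + 4) = 8/1 = 8*1 = 8)
r(q) = -10 (r(q) = -2 - 1*8 = -2 - 8 = -10)
Z(130)*r(-5) = -125/130*(-10) = -125*1/130*(-10) = -25/26*(-10) = 125/13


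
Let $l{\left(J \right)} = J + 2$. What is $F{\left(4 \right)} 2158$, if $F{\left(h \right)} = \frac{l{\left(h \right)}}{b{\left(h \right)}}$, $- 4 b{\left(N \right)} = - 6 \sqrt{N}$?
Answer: $4316$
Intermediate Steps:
$l{\left(J \right)} = 2 + J$
$b{\left(N \right)} = \frac{3 \sqrt{N}}{2}$ ($b{\left(N \right)} = - \frac{\left(-6\right) \sqrt{N}}{4} = \frac{3 \sqrt{N}}{2}$)
$F{\left(h \right)} = \frac{2 \left(2 + h\right)}{3 \sqrt{h}}$ ($F{\left(h \right)} = \frac{2 + h}{\frac{3}{2} \sqrt{h}} = \left(2 + h\right) \frac{2}{3 \sqrt{h}} = \frac{2 \left(2 + h\right)}{3 \sqrt{h}}$)
$F{\left(4 \right)} 2158 = \frac{2 \left(2 + 4\right)}{3 \cdot 2} \cdot 2158 = \frac{2}{3} \cdot \frac{1}{2} \cdot 6 \cdot 2158 = 2 \cdot 2158 = 4316$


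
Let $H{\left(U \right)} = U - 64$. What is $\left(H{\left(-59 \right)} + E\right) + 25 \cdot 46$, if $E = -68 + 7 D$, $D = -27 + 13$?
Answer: $861$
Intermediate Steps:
$H{\left(U \right)} = -64 + U$ ($H{\left(U \right)} = U - 64 = -64 + U$)
$D = -14$
$E = -166$ ($E = -68 + 7 \left(-14\right) = -68 - 98 = -166$)
$\left(H{\left(-59 \right)} + E\right) + 25 \cdot 46 = \left(\left(-64 - 59\right) - 166\right) + 25 \cdot 46 = \left(-123 - 166\right) + 1150 = -289 + 1150 = 861$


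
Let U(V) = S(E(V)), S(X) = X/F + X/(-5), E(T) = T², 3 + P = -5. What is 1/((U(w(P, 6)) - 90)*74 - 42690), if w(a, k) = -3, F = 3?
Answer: -5/246306 ≈ -2.0300e-5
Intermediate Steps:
P = -8 (P = -3 - 5 = -8)
S(X) = 2*X/15 (S(X) = X/3 + X/(-5) = X*(⅓) + X*(-⅕) = X/3 - X/5 = 2*X/15)
U(V) = 2*V²/15
1/((U(w(P, 6)) - 90)*74 - 42690) = 1/(((2/15)*(-3)² - 90)*74 - 42690) = 1/(((2/15)*9 - 90)*74 - 42690) = 1/((6/5 - 90)*74 - 42690) = 1/(-444/5*74 - 42690) = 1/(-32856/5 - 42690) = 1/(-246306/5) = -5/246306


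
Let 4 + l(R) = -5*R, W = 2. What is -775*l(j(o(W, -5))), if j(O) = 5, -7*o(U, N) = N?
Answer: 22475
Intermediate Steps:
o(U, N) = -N/7
l(R) = -4 - 5*R
-775*l(j(o(W, -5))) = -775*(-4 - 5*5) = -775*(-4 - 25) = -775*(-29) = 22475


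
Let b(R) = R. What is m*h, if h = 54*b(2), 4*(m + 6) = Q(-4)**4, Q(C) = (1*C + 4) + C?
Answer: 6264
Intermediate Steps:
Q(C) = 4 + 2*C (Q(C) = (C + 4) + C = (4 + C) + C = 4 + 2*C)
m = 58 (m = -6 + (4 + 2*(-4))**4/4 = -6 + (4 - 8)**4/4 = -6 + (1/4)*(-4)**4 = -6 + (1/4)*256 = -6 + 64 = 58)
h = 108 (h = 54*2 = 108)
m*h = 58*108 = 6264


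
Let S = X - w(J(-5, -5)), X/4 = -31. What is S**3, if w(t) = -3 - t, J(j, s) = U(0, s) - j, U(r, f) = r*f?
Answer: -1560896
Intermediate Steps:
U(r, f) = f*r
J(j, s) = -j (J(j, s) = s*0 - j = 0 - j = -j)
X = -124 (X = 4*(-31) = -124)
S = -116 (S = -124 - (-3 - (-1)*(-5)) = -124 - (-3 - 1*5) = -124 - (-3 - 5) = -124 - 1*(-8) = -124 + 8 = -116)
S**3 = (-116)**3 = -1560896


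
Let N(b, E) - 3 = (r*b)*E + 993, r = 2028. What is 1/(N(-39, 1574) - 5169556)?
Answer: -1/129659368 ≈ -7.7125e-9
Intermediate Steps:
N(b, E) = 996 + 2028*E*b (N(b, E) = 3 + ((2028*b)*E + 993) = 3 + (2028*E*b + 993) = 3 + (993 + 2028*E*b) = 996 + 2028*E*b)
1/(N(-39, 1574) - 5169556) = 1/((996 + 2028*1574*(-39)) - 5169556) = 1/((996 - 124490808) - 5169556) = 1/(-124489812 - 5169556) = 1/(-129659368) = -1/129659368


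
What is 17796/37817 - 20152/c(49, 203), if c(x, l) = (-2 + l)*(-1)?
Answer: 765665180/7601217 ≈ 100.73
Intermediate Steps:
c(x, l) = 2 - l
17796/37817 - 20152/c(49, 203) = 17796/37817 - 20152/(2 - 1*203) = 17796*(1/37817) - 20152/(2 - 203) = 17796/37817 - 20152/(-201) = 17796/37817 - 20152*(-1/201) = 17796/37817 + 20152/201 = 765665180/7601217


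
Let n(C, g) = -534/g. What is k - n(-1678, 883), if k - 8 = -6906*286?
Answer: -1744019830/883 ≈ -1.9751e+6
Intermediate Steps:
k = -1975108 (k = 8 - 6906*286 = 8 - 1975116 = -1975108)
k - n(-1678, 883) = -1975108 - (-534)/883 = -1975108 - 1*(-534/883) = -1975108 + 534/883 = -1744019830/883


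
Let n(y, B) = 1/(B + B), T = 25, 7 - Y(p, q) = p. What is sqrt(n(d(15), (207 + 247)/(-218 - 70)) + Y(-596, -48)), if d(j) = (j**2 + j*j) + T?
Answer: 9*sqrt(383403)/227 ≈ 24.550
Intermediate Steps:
Y(p, q) = 7 - p
d(j) = 25 + 2*j**2 (d(j) = (j**2 + j*j) + 25 = (j**2 + j**2) + 25 = 2*j**2 + 25 = 25 + 2*j**2)
n(y, B) = 1/(2*B)
sqrt(n(d(15), (207 + 247)/(-218 - 70)) + Y(-596, -48)) = sqrt(1/(2*(((207 + 247)/(-218 - 70)))) + (7 - 1*(-596))) = sqrt(1/(2*((454/(-288)))) + (7 + 596)) = sqrt(1/(2*((454*(-1/288)))) + 603) = sqrt(1/(2*(-227/144)) + 603) = sqrt((1/2)*(-144/227) + 603) = sqrt(-72/227 + 603) = sqrt(136809/227) = 9*sqrt(383403)/227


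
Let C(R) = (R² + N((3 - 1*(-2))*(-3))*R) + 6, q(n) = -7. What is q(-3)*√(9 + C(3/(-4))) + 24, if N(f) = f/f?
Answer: 24 - 7*√237/4 ≈ -2.9409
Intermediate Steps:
N(f) = 1
C(R) = 6 + R + R² (C(R) = (R² + 1*R) + 6 = (R² + R) + 6 = (R + R²) + 6 = 6 + R + R²)
q(-3)*√(9 + C(3/(-4))) + 24 = -7*√(9 + (6 + 3/(-4) + (3/(-4))²)) + 24 = -7*√(9 + (6 + 3*(-¼) + (3*(-¼))²)) + 24 = -7*√(9 + (6 - ¾ + (-¾)²)) + 24 = -7*√(9 + (6 - ¾ + 9/16)) + 24 = -7*√(9 + 93/16) + 24 = -7*√237/4 + 24 = 24 - 7*√237/4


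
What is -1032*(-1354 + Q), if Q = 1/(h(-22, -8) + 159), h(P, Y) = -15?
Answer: 8383925/6 ≈ 1.3973e+6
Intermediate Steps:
Q = 1/144 (Q = 1/(-15 + 159) = 1/144 ≈ 0.0069444)
-1032*(-1354 + Q) = -1032*(-1354 + 1/144) = -1032*(-194975/144) = 8383925/6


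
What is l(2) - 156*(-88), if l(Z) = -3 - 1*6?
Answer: 13719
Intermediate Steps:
l(Z) = -9 (l(Z) = -3 - 6 = -9)
l(2) - 156*(-88) = -9 - 156*(-88) = -9 + 13728 = 13719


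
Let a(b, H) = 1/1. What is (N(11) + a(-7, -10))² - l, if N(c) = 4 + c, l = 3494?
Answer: -3238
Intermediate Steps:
a(b, H) = 1
(N(11) + a(-7, -10))² - l = ((4 + 11) + 1)² - 1*3494 = (15 + 1)² - 3494 = 16² - 3494 = 256 - 3494 = -3238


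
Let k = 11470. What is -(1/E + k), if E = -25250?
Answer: -289617499/25250 ≈ -11470.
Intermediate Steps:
-(1/E + k) = -(1/(-25250) + 11470) = -(-1/25250 + 11470) = -1*289617499/25250 = -289617499/25250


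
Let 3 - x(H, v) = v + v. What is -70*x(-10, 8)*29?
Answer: 26390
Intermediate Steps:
x(H, v) = 3 - 2*v (x(H, v) = 3 - (v + v) = 3 - 2*v)
-70*x(-10, 8)*29 = -70*(3 - 2*8)*29 = -70*(3 - 16)*29 = -70*(-13)*29 = 910*29 = 26390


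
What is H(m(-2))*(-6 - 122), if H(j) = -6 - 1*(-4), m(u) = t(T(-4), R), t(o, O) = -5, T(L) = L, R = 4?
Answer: 256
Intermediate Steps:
m(u) = -5
H(j) = -2 (H(j) = -6 + 4 = -2)
H(m(-2))*(-6 - 122) = -2*(-6 - 122) = -2*(-128) = 256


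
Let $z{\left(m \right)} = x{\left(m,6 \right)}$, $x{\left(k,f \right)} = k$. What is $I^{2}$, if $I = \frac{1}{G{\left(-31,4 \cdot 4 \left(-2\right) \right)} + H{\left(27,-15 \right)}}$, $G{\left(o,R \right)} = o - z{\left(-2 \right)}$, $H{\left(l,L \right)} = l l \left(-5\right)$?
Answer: $\frac{1}{13498276} \approx 7.4084 \cdot 10^{-8}$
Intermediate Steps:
$H{\left(l,L \right)} = - 5 l^{2}$ ($H{\left(l,L \right)} = l^{2} \left(-5\right) = - 5 l^{2}$)
$z{\left(m \right)} = m$
$G{\left(o,R \right)} = 2 + o$ ($G{\left(o,R \right)} = o - -2 = o + 2 = 2 + o$)
$I = - \frac{1}{3674}$ ($I = \frac{1}{\left(2 - 31\right) - 5 \cdot 27^{2}} = \frac{1}{-29 - 3645} = \frac{1}{-3674} = - \frac{1}{3674} \approx -0.00027218$)
$I^{2} = \left(- \frac{1}{3674}\right)^{2} = \frac{1}{13498276}$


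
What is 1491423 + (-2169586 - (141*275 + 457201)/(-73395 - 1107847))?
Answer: -400537061235/590621 ≈ -6.7816e+5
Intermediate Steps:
1491423 + (-2169586 - (141*275 + 457201)/(-73395 - 1107847)) = 1491423 + (-2169586 - (38775 + 457201)/(-1181242)) = 1491423 + (-2169586 - 495976*(-1)/1181242) = 1491423 + (-2169586 - 1*(-247988/590621)) = 1491423 + (-2169586 + 247988/590621) = 1491423 - 1281402804918/590621 = -400537061235/590621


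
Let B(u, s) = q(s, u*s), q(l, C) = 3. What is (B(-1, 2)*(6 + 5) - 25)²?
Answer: 64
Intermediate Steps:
B(u, s) = 3
(B(-1, 2)*(6 + 5) - 25)² = (3*(6 + 5) - 25)² = (3*11 - 25)² = (33 - 25)² = 8² = 64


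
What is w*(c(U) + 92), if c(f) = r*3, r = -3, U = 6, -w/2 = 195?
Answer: -32370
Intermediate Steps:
w = -390 (w = -2*195 = -390)
c(f) = -9 (c(f) = -3*3 = -9)
w*(c(U) + 92) = -390*(-9 + 92) = -390*83 = -32370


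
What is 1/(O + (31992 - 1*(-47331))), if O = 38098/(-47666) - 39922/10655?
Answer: 253940615/20142176975524 ≈ 1.2607e-5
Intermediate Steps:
O = -1154428121/253940615 (O = 38098*(-1/47666) - 39922*1/10655 = -19049/23833 - 39922/10655 = -1154428121/253940615 ≈ -4.5461)
1/(O + (31992 - 1*(-47331))) = 1/(-1154428121/253940615 + (31992 - 1*(-47331))) = 1/(-1154428121/253940615 + (31992 + 47331)) = 1/(-1154428121/253940615 + 79323) = 1/(20142176975524/253940615) = 253940615/20142176975524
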